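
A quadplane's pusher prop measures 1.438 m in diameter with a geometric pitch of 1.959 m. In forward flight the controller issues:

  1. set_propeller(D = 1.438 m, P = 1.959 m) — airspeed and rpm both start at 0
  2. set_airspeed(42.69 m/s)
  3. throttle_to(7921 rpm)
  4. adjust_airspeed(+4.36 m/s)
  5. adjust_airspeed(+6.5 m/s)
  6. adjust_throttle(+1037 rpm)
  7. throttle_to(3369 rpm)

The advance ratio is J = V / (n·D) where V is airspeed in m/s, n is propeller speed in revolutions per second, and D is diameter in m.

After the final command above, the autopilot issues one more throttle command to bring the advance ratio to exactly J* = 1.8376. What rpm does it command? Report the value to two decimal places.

set_propeller: D = 1.438 m, P = 1.959 m (p = P/D = 1.362309); state ← (V=0, rpm=0)
set_airspeed(42.69): V ← 42.69 m/s
throttle_to(7921): rpm ← 7921
adjust_airspeed(+4.36): V ← 42.69 +4.36 = 47.05 m/s
adjust_airspeed(+6.5): V ← 47.05 +6.5 = 53.55 m/s
adjust_throttle(+1037): rpm ← 7921 +1037 = 8958
throttle_to(3369): rpm ← 3369
final state: V = 53.55 m/s, rpm = 3369 → n = rpm/60 = 56.150000 rev/s
target J* = 1.8376; solve J* = V/(n·D) for n: n = V/(J*·D) = 53.55/(1.8376 × 1.438) = 20.265140 rev/s
rpm = 60·n = 1215.908396

rpm = 1215.91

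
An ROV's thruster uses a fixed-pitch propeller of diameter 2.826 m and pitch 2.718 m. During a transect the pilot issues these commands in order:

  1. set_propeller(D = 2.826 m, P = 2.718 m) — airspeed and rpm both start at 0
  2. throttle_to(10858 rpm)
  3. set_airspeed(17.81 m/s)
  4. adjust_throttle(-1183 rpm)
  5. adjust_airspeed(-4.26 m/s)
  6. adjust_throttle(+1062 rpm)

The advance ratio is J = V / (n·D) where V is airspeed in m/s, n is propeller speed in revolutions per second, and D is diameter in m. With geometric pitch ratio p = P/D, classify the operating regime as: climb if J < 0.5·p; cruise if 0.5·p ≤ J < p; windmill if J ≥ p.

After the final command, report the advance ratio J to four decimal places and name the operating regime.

set_propeller: D = 2.826 m, P = 2.718 m (p = P/D = 0.961783); state ← (V=0, rpm=0)
throttle_to(10858): rpm ← 10858
set_airspeed(17.81): V ← 17.81 m/s
adjust_throttle(-1183): rpm ← 10858 -1183 = 9675
adjust_airspeed(-4.26): V ← 17.81 -4.26 = 13.55 m/s
adjust_throttle(+1062): rpm ← 9675 +1062 = 10737
final state: V = 13.55 m/s, rpm = 10737 → n = rpm/60 = 178.950000 rev/s
J = V / (n·D) = 13.55 / (178.950000 × 2.826) = 0.026794
regime bands: climb J<0.4809 | cruise [0.4809, 0.9618) | windmill J≥0.9618
J = 0.0268 → climb

J = 0.0268, regime = climb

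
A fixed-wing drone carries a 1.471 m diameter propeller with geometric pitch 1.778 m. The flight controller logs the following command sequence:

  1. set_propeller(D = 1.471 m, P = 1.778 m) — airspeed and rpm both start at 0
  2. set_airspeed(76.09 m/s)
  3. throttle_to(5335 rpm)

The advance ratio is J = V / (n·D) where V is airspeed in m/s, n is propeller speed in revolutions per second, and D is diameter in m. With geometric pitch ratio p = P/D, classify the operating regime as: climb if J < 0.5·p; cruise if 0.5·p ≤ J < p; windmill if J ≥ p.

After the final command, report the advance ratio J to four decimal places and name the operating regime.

set_propeller: D = 1.471 m, P = 1.778 m (p = P/D = 1.208702); state ← (V=0, rpm=0)
set_airspeed(76.09): V ← 76.09 m/s
throttle_to(5335): rpm ← 5335
final state: V = 76.09 m/s, rpm = 5335 → n = rpm/60 = 88.916667 rev/s
J = V / (n·D) = 76.09 / (88.916667 × 1.471) = 0.581744
regime bands: climb J<0.6044 | cruise [0.6044, 1.2087) | windmill J≥1.2087
J = 0.5817 → climb

J = 0.5817, regime = climb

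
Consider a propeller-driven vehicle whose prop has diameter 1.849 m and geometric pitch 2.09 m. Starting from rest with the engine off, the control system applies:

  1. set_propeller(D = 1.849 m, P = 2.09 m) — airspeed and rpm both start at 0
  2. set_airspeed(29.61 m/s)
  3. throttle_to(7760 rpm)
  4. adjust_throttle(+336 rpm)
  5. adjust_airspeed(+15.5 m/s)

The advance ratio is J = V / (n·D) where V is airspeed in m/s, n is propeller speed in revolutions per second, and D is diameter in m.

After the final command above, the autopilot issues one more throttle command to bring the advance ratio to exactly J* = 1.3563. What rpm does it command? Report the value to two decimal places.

set_propeller: D = 1.849 m, P = 2.09 m (p = P/D = 1.130341); state ← (V=0, rpm=0)
set_airspeed(29.61): V ← 29.61 m/s
throttle_to(7760): rpm ← 7760
adjust_throttle(+336): rpm ← 7760 +336 = 8096
adjust_airspeed(+15.5): V ← 29.61 +15.5 = 45.11 m/s
final state: V = 45.11 m/s, rpm = 8096 → n = rpm/60 = 134.933333 rev/s
target J* = 1.3563; solve J* = V/(n·D) for n: n = V/(J*·D) = 45.11/(1.3563 × 1.849) = 17.987887 rev/s
rpm = 60·n = 1079.273229

rpm = 1079.27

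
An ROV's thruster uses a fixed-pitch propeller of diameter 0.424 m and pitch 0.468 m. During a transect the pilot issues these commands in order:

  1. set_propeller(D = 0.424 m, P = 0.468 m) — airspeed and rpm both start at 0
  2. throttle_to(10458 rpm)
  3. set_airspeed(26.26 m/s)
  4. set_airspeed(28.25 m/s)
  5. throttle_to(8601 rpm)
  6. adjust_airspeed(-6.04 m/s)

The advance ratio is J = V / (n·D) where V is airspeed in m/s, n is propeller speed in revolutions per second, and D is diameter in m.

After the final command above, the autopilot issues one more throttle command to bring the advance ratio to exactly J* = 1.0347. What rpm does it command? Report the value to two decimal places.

set_propeller: D = 0.424 m, P = 0.468 m (p = P/D = 1.103774); state ← (V=0, rpm=0)
throttle_to(10458): rpm ← 10458
set_airspeed(26.26): V ← 26.26 m/s
set_airspeed(28.25): V ← 28.25 m/s
throttle_to(8601): rpm ← 8601
adjust_airspeed(-6.04): V ← 28.25 -6.04 = 22.21 m/s
final state: V = 22.21 m/s, rpm = 8601 → n = rpm/60 = 143.350000 rev/s
target J* = 1.0347; solve J* = V/(n·D) for n: n = V/(J*·D) = 22.21/(1.0347 × 0.424) = 50.625375 rev/s
rpm = 60·n = 3037.522498

rpm = 3037.52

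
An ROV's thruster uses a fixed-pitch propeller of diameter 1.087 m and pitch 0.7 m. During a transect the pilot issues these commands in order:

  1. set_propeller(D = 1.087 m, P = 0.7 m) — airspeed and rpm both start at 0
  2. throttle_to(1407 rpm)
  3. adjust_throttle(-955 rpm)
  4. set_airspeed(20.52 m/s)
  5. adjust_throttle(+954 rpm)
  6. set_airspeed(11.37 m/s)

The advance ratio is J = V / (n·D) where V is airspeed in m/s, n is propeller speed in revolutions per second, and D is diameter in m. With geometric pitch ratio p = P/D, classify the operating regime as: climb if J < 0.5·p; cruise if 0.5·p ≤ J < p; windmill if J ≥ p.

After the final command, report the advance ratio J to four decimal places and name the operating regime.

J = 0.4464, regime = cruise

set_propeller: D = 1.087 m, P = 0.7 m (p = P/D = 0.643974); state ← (V=0, rpm=0)
throttle_to(1407): rpm ← 1407
adjust_throttle(-955): rpm ← 1407 -955 = 452
set_airspeed(20.52): V ← 20.52 m/s
adjust_throttle(+954): rpm ← 452 +954 = 1406
set_airspeed(11.37): V ← 11.37 m/s
final state: V = 11.37 m/s, rpm = 1406 → n = rpm/60 = 23.433333 rev/s
J = V / (n·D) = 11.37 / (23.433333 × 1.087) = 0.446372
regime bands: climb J<0.3220 | cruise [0.3220, 0.6440) | windmill J≥0.6440
J = 0.4464 → cruise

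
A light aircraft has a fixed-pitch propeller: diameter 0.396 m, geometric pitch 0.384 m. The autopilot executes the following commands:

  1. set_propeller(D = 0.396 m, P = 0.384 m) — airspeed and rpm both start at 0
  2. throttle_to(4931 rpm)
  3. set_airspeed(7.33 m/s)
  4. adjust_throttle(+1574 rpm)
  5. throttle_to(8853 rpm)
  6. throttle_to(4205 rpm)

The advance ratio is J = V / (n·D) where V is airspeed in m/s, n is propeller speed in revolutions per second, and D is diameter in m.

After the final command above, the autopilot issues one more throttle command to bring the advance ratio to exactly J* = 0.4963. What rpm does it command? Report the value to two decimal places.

rpm = 2237.77

set_propeller: D = 0.396 m, P = 0.384 m (p = P/D = 0.969697); state ← (V=0, rpm=0)
throttle_to(4931): rpm ← 4931
set_airspeed(7.33): V ← 7.33 m/s
adjust_throttle(+1574): rpm ← 4931 +1574 = 6505
throttle_to(8853): rpm ← 8853
throttle_to(4205): rpm ← 4205
final state: V = 7.33 m/s, rpm = 4205 → n = rpm/60 = 70.083333 rev/s
target J* = 0.4963; solve J* = V/(n·D) for n: n = V/(J*·D) = 7.33/(0.4963 × 0.396) = 37.296194 rev/s
rpm = 60·n = 2237.771631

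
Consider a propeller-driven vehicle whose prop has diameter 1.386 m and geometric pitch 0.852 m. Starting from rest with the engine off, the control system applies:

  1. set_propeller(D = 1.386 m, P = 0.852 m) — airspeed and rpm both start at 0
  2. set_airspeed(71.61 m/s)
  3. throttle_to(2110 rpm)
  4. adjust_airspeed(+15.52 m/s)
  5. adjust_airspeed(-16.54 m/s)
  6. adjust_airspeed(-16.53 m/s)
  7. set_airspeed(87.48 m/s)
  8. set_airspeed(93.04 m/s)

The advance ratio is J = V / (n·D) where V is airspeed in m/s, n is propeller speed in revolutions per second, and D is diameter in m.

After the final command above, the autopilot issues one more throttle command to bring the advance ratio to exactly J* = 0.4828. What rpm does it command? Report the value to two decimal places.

set_propeller: D = 1.386 m, P = 0.852 m (p = P/D = 0.614719); state ← (V=0, rpm=0)
set_airspeed(71.61): V ← 71.61 m/s
throttle_to(2110): rpm ← 2110
adjust_airspeed(+15.52): V ← 71.61 +15.52 = 87.13 m/s
adjust_airspeed(-16.54): V ← 87.13 -16.54 = 70.59 m/s
adjust_airspeed(-16.53): V ← 70.59 -16.53 = 54.06 m/s
set_airspeed(87.48): V ← 87.48 m/s
set_airspeed(93.04): V ← 93.04 m/s
final state: V = 93.04 m/s, rpm = 2110 → n = rpm/60 = 35.166667 rev/s
target J* = 0.4828; solve J* = V/(n·D) for n: n = V/(J*·D) = 93.04/(0.4828 × 1.386) = 139.039824 rev/s
rpm = 60·n = 8342.389453

rpm = 8342.39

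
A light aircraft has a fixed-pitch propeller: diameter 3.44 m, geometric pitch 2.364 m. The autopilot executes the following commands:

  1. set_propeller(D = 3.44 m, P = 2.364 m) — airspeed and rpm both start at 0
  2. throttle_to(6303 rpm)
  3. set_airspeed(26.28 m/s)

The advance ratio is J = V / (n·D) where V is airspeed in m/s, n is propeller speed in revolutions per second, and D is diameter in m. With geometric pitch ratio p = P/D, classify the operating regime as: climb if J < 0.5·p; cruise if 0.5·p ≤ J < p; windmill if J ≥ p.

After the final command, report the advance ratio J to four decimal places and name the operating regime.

set_propeller: D = 3.44 m, P = 2.364 m (p = P/D = 0.687209); state ← (V=0, rpm=0)
throttle_to(6303): rpm ← 6303
set_airspeed(26.28): V ← 26.28 m/s
final state: V = 26.28 m/s, rpm = 6303 → n = rpm/60 = 105.050000 rev/s
J = V / (n·D) = 26.28 / (105.050000 × 3.44) = 0.072723
regime bands: climb J<0.3436 | cruise [0.3436, 0.6872) | windmill J≥0.6872
J = 0.0727 → climb

J = 0.0727, regime = climb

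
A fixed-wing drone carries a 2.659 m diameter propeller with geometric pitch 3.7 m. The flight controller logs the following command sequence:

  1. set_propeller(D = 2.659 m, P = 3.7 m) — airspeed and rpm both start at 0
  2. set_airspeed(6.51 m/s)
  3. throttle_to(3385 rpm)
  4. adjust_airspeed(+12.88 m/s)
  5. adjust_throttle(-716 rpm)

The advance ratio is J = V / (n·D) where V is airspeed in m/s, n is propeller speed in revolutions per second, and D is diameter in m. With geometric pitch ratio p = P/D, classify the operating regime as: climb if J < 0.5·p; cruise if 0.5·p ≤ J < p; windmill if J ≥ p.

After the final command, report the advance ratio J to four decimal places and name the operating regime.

set_propeller: D = 2.659 m, P = 3.7 m (p = P/D = 1.391501); state ← (V=0, rpm=0)
set_airspeed(6.51): V ← 6.51 m/s
throttle_to(3385): rpm ← 3385
adjust_airspeed(+12.88): V ← 6.51 +12.88 = 19.39 m/s
adjust_throttle(-716): rpm ← 3385 -716 = 2669
final state: V = 19.39 m/s, rpm = 2669 → n = rpm/60 = 44.483333 rev/s
J = V / (n·D) = 19.39 / (44.483333 × 2.659) = 0.163931
regime bands: climb J<0.6958 | cruise [0.6958, 1.3915) | windmill J≥1.3915
J = 0.1639 → climb

J = 0.1639, regime = climb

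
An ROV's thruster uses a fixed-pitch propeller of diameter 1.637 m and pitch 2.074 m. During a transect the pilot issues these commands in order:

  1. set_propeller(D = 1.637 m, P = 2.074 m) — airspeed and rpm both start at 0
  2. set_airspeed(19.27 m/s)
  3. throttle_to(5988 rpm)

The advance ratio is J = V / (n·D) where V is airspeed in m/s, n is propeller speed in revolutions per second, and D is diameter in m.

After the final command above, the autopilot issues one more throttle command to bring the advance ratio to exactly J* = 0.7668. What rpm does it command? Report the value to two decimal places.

set_propeller: D = 1.637 m, P = 2.074 m (p = P/D = 1.266952); state ← (V=0, rpm=0)
set_airspeed(19.27): V ← 19.27 m/s
throttle_to(5988): rpm ← 5988
final state: V = 19.27 m/s, rpm = 5988 → n = rpm/60 = 99.800000 rev/s
target J* = 0.7668; solve J* = V/(n·D) for n: n = V/(J*·D) = 19.27/(0.7668 × 1.637) = 15.351504 rev/s
rpm = 60·n = 921.090242

rpm = 921.09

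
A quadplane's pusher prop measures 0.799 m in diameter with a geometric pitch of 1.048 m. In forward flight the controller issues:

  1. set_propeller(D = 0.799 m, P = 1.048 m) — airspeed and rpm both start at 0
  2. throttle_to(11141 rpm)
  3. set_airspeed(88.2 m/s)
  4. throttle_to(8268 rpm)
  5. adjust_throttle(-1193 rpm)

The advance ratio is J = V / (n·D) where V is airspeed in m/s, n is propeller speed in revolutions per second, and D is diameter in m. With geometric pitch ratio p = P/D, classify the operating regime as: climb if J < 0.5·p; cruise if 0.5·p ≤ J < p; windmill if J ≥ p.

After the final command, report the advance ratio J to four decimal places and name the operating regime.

J = 0.9362, regime = cruise

set_propeller: D = 0.799 m, P = 1.048 m (p = P/D = 1.311640); state ← (V=0, rpm=0)
throttle_to(11141): rpm ← 11141
set_airspeed(88.2): V ← 88.2 m/s
throttle_to(8268): rpm ← 8268
adjust_throttle(-1193): rpm ← 8268 -1193 = 7075
final state: V = 88.2 m/s, rpm = 7075 → n = rpm/60 = 117.916667 rev/s
J = V / (n·D) = 88.2 / (117.916667 × 0.799) = 0.936153
regime bands: climb J<0.6558 | cruise [0.6558, 1.3116) | windmill J≥1.3116
J = 0.9362 → cruise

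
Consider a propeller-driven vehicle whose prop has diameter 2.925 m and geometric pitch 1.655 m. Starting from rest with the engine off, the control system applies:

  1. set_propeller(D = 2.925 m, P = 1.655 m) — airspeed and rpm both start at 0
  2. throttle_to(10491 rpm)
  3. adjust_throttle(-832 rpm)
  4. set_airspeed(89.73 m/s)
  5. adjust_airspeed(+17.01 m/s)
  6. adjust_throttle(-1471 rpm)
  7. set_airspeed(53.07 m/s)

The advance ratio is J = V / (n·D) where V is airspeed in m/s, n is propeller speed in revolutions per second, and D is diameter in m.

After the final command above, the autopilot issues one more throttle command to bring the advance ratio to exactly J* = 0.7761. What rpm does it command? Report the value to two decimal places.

rpm = 1402.67

set_propeller: D = 2.925 m, P = 1.655 m (p = P/D = 0.565812); state ← (V=0, rpm=0)
throttle_to(10491): rpm ← 10491
adjust_throttle(-832): rpm ← 10491 -832 = 9659
set_airspeed(89.73): V ← 89.73 m/s
adjust_airspeed(+17.01): V ← 89.73 +17.01 = 106.74 m/s
adjust_throttle(-1471): rpm ← 9659 -1471 = 8188
set_airspeed(53.07): V ← 53.07 m/s
final state: V = 53.07 m/s, rpm = 8188 → n = rpm/60 = 136.466667 rev/s
target J* = 0.7761; solve J* = V/(n·D) for n: n = V/(J*·D) = 53.07/(0.7761 × 2.925) = 23.377902 rev/s
rpm = 60·n = 1402.674120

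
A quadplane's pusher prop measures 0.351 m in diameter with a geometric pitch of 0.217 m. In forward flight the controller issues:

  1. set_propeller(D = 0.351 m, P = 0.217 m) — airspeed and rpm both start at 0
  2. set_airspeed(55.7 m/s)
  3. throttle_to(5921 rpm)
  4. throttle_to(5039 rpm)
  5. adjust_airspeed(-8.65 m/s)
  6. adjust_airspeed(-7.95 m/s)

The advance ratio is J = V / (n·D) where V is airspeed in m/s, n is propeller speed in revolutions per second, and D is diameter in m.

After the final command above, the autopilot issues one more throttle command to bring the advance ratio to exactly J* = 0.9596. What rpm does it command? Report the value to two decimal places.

set_propeller: D = 0.351 m, P = 0.217 m (p = P/D = 0.618234); state ← (V=0, rpm=0)
set_airspeed(55.7): V ← 55.7 m/s
throttle_to(5921): rpm ← 5921
throttle_to(5039): rpm ← 5039
adjust_airspeed(-8.65): V ← 55.7 -8.65 = 47.05 m/s
adjust_airspeed(-7.95): V ← 47.05 -7.95 = 39.1 m/s
final state: V = 39.1 m/s, rpm = 5039 → n = rpm/60 = 83.983333 rev/s
target J* = 0.9596; solve J* = V/(n·D) for n: n = V/(J*·D) = 39.1/(0.9596 × 0.351) = 116.085881 rev/s
rpm = 60·n = 6965.152859

rpm = 6965.15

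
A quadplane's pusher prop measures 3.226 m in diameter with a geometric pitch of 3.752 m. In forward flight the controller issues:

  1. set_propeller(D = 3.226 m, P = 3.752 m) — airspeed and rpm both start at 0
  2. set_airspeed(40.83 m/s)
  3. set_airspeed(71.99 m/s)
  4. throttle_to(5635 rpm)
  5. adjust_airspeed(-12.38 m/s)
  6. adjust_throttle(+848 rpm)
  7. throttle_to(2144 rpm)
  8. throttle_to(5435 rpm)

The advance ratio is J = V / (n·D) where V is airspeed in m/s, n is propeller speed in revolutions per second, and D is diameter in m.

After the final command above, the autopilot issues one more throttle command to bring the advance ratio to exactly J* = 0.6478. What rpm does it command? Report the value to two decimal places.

rpm = 1711.45

set_propeller: D = 3.226 m, P = 3.752 m (p = P/D = 1.163050); state ← (V=0, rpm=0)
set_airspeed(40.83): V ← 40.83 m/s
set_airspeed(71.99): V ← 71.99 m/s
throttle_to(5635): rpm ← 5635
adjust_airspeed(-12.38): V ← 71.99 -12.38 = 59.61 m/s
adjust_throttle(+848): rpm ← 5635 +848 = 6483
throttle_to(2144): rpm ← 2144
throttle_to(5435): rpm ← 5435
final state: V = 59.61 m/s, rpm = 5435 → n = rpm/60 = 90.583333 rev/s
target J* = 0.6478; solve J* = V/(n·D) for n: n = V/(J*·D) = 59.61/(0.6478 × 3.226) = 28.524222 rev/s
rpm = 60·n = 1711.453349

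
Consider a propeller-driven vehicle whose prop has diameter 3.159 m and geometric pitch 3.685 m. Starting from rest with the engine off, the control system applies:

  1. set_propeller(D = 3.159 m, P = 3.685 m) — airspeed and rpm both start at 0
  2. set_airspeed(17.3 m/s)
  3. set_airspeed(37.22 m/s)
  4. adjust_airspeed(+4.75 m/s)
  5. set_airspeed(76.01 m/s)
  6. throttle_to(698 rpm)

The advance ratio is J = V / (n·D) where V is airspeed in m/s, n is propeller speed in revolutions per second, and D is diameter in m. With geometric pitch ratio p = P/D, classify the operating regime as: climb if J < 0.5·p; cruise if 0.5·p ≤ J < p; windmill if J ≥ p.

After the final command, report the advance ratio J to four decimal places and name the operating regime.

J = 2.0683, regime = windmill

set_propeller: D = 3.159 m, P = 3.685 m (p = P/D = 1.166508); state ← (V=0, rpm=0)
set_airspeed(17.3): V ← 17.3 m/s
set_airspeed(37.22): V ← 37.22 m/s
adjust_airspeed(+4.75): V ← 37.22 +4.75 = 41.97 m/s
set_airspeed(76.01): V ← 76.01 m/s
throttle_to(698): rpm ← 698
final state: V = 76.01 m/s, rpm = 698 → n = rpm/60 = 11.633333 rev/s
J = V / (n·D) = 76.01 / (11.633333 × 3.159) = 2.068316
regime bands: climb J<0.5833 | cruise [0.5833, 1.1665) | windmill J≥1.1665
J = 2.0683 → windmill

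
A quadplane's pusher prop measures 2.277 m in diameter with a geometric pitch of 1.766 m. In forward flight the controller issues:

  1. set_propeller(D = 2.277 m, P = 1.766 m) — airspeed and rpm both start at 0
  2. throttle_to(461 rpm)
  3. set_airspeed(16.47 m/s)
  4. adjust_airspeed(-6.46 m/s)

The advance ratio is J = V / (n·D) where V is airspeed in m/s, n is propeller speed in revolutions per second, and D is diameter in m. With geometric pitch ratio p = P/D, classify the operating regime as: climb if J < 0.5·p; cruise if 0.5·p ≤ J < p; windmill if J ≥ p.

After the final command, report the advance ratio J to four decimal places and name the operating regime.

J = 0.5722, regime = cruise

set_propeller: D = 2.277 m, P = 1.766 m (p = P/D = 0.775582); state ← (V=0, rpm=0)
throttle_to(461): rpm ← 461
set_airspeed(16.47): V ← 16.47 m/s
adjust_airspeed(-6.46): V ← 16.47 -6.46 = 10.01 m/s
final state: V = 10.01 m/s, rpm = 461 → n = rpm/60 = 7.683333 rev/s
J = V / (n·D) = 10.01 / (7.683333 × 2.277) = 0.572165
regime bands: climb J<0.3878 | cruise [0.3878, 0.7756) | windmill J≥0.7756
J = 0.5722 → cruise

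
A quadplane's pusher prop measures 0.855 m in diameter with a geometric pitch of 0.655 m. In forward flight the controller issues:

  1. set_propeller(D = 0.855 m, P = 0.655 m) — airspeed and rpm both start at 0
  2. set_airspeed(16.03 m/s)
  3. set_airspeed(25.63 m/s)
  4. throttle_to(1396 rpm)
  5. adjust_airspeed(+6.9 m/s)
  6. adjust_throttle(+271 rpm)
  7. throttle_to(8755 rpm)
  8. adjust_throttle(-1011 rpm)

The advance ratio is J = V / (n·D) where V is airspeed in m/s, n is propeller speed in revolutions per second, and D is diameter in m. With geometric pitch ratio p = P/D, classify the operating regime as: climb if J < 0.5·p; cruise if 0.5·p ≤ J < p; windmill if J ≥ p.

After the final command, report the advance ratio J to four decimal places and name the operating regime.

set_propeller: D = 0.855 m, P = 0.655 m (p = P/D = 0.766082); state ← (V=0, rpm=0)
set_airspeed(16.03): V ← 16.03 m/s
set_airspeed(25.63): V ← 25.63 m/s
throttle_to(1396): rpm ← 1396
adjust_airspeed(+6.9): V ← 25.63 +6.9 = 32.53 m/s
adjust_throttle(+271): rpm ← 1396 +271 = 1667
throttle_to(8755): rpm ← 8755
adjust_throttle(-1011): rpm ← 8755 -1011 = 7744
final state: V = 32.53 m/s, rpm = 7744 → n = rpm/60 = 129.066667 rev/s
J = V / (n·D) = 32.53 / (129.066667 × 0.855) = 0.294784
regime bands: climb J<0.3830 | cruise [0.3830, 0.7661) | windmill J≥0.7661
J = 0.2948 → climb

J = 0.2948, regime = climb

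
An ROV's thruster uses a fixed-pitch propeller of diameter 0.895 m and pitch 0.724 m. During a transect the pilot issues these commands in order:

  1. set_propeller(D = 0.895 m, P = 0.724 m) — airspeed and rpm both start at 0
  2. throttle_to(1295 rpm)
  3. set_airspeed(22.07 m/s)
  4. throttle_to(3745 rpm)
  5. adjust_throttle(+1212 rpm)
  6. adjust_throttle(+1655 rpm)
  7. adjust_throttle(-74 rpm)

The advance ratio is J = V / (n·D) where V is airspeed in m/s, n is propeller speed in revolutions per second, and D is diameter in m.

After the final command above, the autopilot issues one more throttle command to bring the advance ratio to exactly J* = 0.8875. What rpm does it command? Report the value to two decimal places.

rpm = 1667.10

set_propeller: D = 0.895 m, P = 0.724 m (p = P/D = 0.808939); state ← (V=0, rpm=0)
throttle_to(1295): rpm ← 1295
set_airspeed(22.07): V ← 22.07 m/s
throttle_to(3745): rpm ← 3745
adjust_throttle(+1212): rpm ← 3745 +1212 = 4957
adjust_throttle(+1655): rpm ← 4957 +1655 = 6612
adjust_throttle(-74): rpm ← 6612 -74 = 6538
final state: V = 22.07 m/s, rpm = 6538 → n = rpm/60 = 108.966667 rev/s
target J* = 0.8875; solve J* = V/(n·D) for n: n = V/(J*·D) = 22.07/(0.8875 × 0.895) = 27.785034 rev/s
rpm = 60·n = 1667.102054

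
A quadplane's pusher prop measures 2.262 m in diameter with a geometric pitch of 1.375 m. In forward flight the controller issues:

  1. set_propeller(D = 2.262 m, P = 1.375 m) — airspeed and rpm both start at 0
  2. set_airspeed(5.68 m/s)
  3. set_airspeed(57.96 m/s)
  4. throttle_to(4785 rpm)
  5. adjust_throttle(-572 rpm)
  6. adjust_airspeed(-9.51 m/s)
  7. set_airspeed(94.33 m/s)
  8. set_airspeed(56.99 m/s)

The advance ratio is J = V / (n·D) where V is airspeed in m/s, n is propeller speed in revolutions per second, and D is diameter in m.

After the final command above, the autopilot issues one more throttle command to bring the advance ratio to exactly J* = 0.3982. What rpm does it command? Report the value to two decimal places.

rpm = 3796.26

set_propeller: D = 2.262 m, P = 1.375 m (p = P/D = 0.607869); state ← (V=0, rpm=0)
set_airspeed(5.68): V ← 5.68 m/s
set_airspeed(57.96): V ← 57.96 m/s
throttle_to(4785): rpm ← 4785
adjust_throttle(-572): rpm ← 4785 -572 = 4213
adjust_airspeed(-9.51): V ← 57.96 -9.51 = 48.45 m/s
set_airspeed(94.33): V ← 94.33 m/s
set_airspeed(56.99): V ← 56.99 m/s
final state: V = 56.99 m/s, rpm = 4213 → n = rpm/60 = 70.216667 rev/s
target J* = 0.3982; solve J* = V/(n·D) for n: n = V/(J*·D) = 56.99/(0.3982 × 2.262) = 63.271015 rev/s
rpm = 60·n = 3796.260893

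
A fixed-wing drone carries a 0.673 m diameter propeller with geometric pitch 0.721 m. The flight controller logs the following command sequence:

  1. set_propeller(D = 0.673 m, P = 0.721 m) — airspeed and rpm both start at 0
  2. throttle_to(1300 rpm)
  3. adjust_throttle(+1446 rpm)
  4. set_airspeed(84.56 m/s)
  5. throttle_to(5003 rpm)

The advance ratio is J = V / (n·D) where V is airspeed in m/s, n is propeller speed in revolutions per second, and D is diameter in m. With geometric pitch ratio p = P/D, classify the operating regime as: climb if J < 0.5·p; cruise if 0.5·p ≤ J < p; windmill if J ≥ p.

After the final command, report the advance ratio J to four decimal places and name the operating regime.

set_propeller: D = 0.673 m, P = 0.721 m (p = P/D = 1.071322); state ← (V=0, rpm=0)
throttle_to(1300): rpm ← 1300
adjust_throttle(+1446): rpm ← 1300 +1446 = 2746
set_airspeed(84.56): V ← 84.56 m/s
throttle_to(5003): rpm ← 5003
final state: V = 84.56 m/s, rpm = 5003 → n = rpm/60 = 83.383333 rev/s
J = V / (n·D) = 84.56 / (83.383333 × 0.673) = 1.506852
regime bands: climb J<0.5357 | cruise [0.5357, 1.0713) | windmill J≥1.0713
J = 1.5069 → windmill

J = 1.5069, regime = windmill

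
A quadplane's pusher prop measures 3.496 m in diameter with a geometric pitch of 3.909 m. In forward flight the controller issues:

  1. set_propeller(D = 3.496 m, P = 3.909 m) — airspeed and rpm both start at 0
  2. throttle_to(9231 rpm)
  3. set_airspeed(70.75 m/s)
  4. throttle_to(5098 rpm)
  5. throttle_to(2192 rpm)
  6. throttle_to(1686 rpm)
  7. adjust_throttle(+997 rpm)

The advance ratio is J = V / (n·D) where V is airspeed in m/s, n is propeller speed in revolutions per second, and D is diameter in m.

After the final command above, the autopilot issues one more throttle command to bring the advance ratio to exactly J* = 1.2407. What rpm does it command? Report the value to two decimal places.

set_propeller: D = 3.496 m, P = 3.909 m (p = P/D = 1.118135); state ← (V=0, rpm=0)
throttle_to(9231): rpm ← 9231
set_airspeed(70.75): V ← 70.75 m/s
throttle_to(5098): rpm ← 5098
throttle_to(2192): rpm ← 2192
throttle_to(1686): rpm ← 1686
adjust_throttle(+997): rpm ← 1686 +997 = 2683
final state: V = 70.75 m/s, rpm = 2683 → n = rpm/60 = 44.716667 rev/s
target J* = 1.2407; solve J* = V/(n·D) for n: n = V/(J*·D) = 70.75/(1.2407 × 3.496) = 16.311287 rev/s
rpm = 60·n = 978.677240

rpm = 978.68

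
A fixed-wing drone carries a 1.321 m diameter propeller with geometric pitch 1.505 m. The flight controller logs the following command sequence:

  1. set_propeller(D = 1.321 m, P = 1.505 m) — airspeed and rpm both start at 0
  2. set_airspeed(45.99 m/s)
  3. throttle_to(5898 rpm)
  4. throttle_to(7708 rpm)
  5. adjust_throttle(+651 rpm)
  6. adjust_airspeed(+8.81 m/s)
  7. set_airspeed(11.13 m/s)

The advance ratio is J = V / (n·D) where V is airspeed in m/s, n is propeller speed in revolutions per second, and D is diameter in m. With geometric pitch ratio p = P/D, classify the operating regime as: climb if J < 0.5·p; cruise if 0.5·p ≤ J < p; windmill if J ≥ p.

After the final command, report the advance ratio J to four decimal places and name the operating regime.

J = 0.0605, regime = climb

set_propeller: D = 1.321 m, P = 1.505 m (p = P/D = 1.139288); state ← (V=0, rpm=0)
set_airspeed(45.99): V ← 45.99 m/s
throttle_to(5898): rpm ← 5898
throttle_to(7708): rpm ← 7708
adjust_throttle(+651): rpm ← 7708 +651 = 8359
adjust_airspeed(+8.81): V ← 45.99 +8.81 = 54.8 m/s
set_airspeed(11.13): V ← 11.13 m/s
final state: V = 11.13 m/s, rpm = 8359 → n = rpm/60 = 139.316667 rev/s
J = V / (n·D) = 11.13 / (139.316667 × 1.321) = 0.060477
regime bands: climb J<0.5696 | cruise [0.5696, 1.1393) | windmill J≥1.1393
J = 0.0605 → climb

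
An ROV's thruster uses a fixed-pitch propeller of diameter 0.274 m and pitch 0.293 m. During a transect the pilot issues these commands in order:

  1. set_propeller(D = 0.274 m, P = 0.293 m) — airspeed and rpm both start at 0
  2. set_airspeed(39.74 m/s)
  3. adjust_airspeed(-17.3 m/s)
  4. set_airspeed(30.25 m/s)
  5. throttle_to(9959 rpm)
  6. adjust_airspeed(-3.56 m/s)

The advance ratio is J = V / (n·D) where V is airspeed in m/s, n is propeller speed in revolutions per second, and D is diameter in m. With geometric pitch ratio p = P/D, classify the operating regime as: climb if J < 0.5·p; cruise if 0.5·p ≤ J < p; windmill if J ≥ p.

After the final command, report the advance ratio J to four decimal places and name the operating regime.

set_propeller: D = 0.274 m, P = 0.293 m (p = P/D = 1.069343); state ← (V=0, rpm=0)
set_airspeed(39.74): V ← 39.74 m/s
adjust_airspeed(-17.3): V ← 39.74 -17.3 = 22.44 m/s
set_airspeed(30.25): V ← 30.25 m/s
throttle_to(9959): rpm ← 9959
adjust_airspeed(-3.56): V ← 30.25 -3.56 = 26.69 m/s
final state: V = 26.69 m/s, rpm = 9959 → n = rpm/60 = 165.983333 rev/s
J = V / (n·D) = 26.69 / (165.983333 × 0.274) = 0.586859
regime bands: climb J<0.5347 | cruise [0.5347, 1.0693) | windmill J≥1.0693
J = 0.5869 → cruise

J = 0.5869, regime = cruise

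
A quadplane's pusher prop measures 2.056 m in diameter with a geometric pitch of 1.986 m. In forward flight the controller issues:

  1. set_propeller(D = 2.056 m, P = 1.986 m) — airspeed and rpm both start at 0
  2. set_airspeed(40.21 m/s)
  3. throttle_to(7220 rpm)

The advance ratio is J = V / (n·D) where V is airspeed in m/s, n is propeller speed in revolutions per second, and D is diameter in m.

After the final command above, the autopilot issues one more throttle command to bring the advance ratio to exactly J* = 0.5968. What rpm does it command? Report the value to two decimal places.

rpm = 1966.23

set_propeller: D = 2.056 m, P = 1.986 m (p = P/D = 0.965953); state ← (V=0, rpm=0)
set_airspeed(40.21): V ← 40.21 m/s
throttle_to(7220): rpm ← 7220
final state: V = 40.21 m/s, rpm = 7220 → n = rpm/60 = 120.333333 rev/s
target J* = 0.5968; solve J* = V/(n·D) for n: n = V/(J*·D) = 40.21/(0.5968 × 2.056) = 32.770431 rev/s
rpm = 60·n = 1966.225837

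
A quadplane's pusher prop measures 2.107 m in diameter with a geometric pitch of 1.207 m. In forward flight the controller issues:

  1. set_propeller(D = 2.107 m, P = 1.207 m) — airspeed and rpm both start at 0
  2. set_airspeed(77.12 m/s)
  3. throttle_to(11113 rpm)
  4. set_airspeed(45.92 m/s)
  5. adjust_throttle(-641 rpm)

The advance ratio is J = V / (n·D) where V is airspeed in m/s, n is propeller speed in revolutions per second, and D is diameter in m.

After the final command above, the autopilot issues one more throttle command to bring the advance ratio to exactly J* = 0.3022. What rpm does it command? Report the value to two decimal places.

rpm = 4327.07

set_propeller: D = 2.107 m, P = 1.207 m (p = P/D = 0.572852); state ← (V=0, rpm=0)
set_airspeed(77.12): V ← 77.12 m/s
throttle_to(11113): rpm ← 11113
set_airspeed(45.92): V ← 45.92 m/s
adjust_throttle(-641): rpm ← 11113 -641 = 10472
final state: V = 45.92 m/s, rpm = 10472 → n = rpm/60 = 174.533333 rev/s
target J* = 0.3022; solve J* = V/(n·D) for n: n = V/(J*·D) = 45.92/(0.3022 × 2.107) = 72.117869 rev/s
rpm = 60·n = 4327.072124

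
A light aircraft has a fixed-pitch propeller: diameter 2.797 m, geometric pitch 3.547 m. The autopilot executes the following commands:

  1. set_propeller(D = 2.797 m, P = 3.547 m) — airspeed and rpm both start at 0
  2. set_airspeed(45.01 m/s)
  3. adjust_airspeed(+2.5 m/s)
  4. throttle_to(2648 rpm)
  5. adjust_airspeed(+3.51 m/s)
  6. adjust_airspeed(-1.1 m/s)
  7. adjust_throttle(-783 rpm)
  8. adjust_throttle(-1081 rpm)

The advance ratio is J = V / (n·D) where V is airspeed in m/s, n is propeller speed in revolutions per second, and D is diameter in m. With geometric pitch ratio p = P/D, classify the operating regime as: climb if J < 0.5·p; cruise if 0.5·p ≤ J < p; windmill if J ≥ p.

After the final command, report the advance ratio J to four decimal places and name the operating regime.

set_propeller: D = 2.797 m, P = 3.547 m (p = P/D = 1.268144); state ← (V=0, rpm=0)
set_airspeed(45.01): V ← 45.01 m/s
adjust_airspeed(+2.5): V ← 45.01 +2.5 = 47.51 m/s
throttle_to(2648): rpm ← 2648
adjust_airspeed(+3.51): V ← 47.51 +3.51 = 51.02 m/s
adjust_airspeed(-1.1): V ← 51.02 -1.1 = 49.92 m/s
adjust_throttle(-783): rpm ← 2648 -783 = 1865
adjust_throttle(-1081): rpm ← 1865 -1081 = 784
final state: V = 49.92 m/s, rpm = 784 → n = rpm/60 = 13.066667 rev/s
J = V / (n·D) = 49.92 / (13.066667 × 2.797) = 1.365895
regime bands: climb J<0.6341 | cruise [0.6341, 1.2681) | windmill J≥1.2681
J = 1.3659 → windmill

J = 1.3659, regime = windmill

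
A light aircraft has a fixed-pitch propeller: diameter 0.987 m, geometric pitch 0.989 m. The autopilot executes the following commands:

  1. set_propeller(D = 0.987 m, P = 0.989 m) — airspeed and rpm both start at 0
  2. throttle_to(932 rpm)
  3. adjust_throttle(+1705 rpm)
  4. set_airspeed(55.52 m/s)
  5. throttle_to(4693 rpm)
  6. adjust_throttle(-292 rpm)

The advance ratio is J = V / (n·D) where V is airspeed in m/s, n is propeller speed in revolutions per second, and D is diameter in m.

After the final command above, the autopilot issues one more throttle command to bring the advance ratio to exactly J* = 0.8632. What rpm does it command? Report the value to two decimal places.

set_propeller: D = 0.987 m, P = 0.989 m (p = P/D = 1.002026); state ← (V=0, rpm=0)
throttle_to(932): rpm ← 932
adjust_throttle(+1705): rpm ← 932 +1705 = 2637
set_airspeed(55.52): V ← 55.52 m/s
throttle_to(4693): rpm ← 4693
adjust_throttle(-292): rpm ← 4693 -292 = 4401
final state: V = 55.52 m/s, rpm = 4401 → n = rpm/60 = 73.350000 rev/s
target J* = 0.8632; solve J* = V/(n·D) for n: n = V/(J*·D) = 55.52/(0.8632 × 0.987) = 65.165971 rev/s
rpm = 60·n = 3909.958281

rpm = 3909.96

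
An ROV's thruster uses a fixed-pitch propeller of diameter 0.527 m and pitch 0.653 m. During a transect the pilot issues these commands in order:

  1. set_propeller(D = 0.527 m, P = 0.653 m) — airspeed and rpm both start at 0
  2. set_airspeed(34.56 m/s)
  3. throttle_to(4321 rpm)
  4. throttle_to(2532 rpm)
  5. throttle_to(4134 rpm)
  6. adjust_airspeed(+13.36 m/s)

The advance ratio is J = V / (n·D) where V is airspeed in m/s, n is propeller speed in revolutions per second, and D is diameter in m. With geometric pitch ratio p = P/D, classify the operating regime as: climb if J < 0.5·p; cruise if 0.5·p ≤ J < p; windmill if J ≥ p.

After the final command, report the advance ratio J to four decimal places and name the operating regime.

set_propeller: D = 0.527 m, P = 0.653 m (p = P/D = 1.239089); state ← (V=0, rpm=0)
set_airspeed(34.56): V ← 34.56 m/s
throttle_to(4321): rpm ← 4321
throttle_to(2532): rpm ← 2532
throttle_to(4134): rpm ← 4134
adjust_airspeed(+13.36): V ← 34.56 +13.36 = 47.92 m/s
final state: V = 47.92 m/s, rpm = 4134 → n = rpm/60 = 68.900000 rev/s
J = V / (n·D) = 47.92 / (68.900000 × 0.527) = 1.319736
regime bands: climb J<0.6195 | cruise [0.6195, 1.2391) | windmill J≥1.2391
J = 1.3197 → windmill

J = 1.3197, regime = windmill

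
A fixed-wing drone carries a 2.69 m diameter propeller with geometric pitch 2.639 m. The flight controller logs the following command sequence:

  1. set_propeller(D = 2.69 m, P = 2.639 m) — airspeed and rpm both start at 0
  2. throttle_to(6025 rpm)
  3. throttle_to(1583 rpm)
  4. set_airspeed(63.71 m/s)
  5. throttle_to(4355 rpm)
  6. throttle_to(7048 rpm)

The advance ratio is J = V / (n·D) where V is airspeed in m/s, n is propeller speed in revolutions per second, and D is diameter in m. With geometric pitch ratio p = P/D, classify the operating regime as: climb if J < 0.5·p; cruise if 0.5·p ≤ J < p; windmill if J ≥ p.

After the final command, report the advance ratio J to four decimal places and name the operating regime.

J = 0.2016, regime = climb

set_propeller: D = 2.69 m, P = 2.639 m (p = P/D = 0.981041); state ← (V=0, rpm=0)
throttle_to(6025): rpm ← 6025
throttle_to(1583): rpm ← 1583
set_airspeed(63.71): V ← 63.71 m/s
throttle_to(4355): rpm ← 4355
throttle_to(7048): rpm ← 7048
final state: V = 63.71 m/s, rpm = 7048 → n = rpm/60 = 117.466667 rev/s
J = V / (n·D) = 63.71 / (117.466667 × 2.69) = 0.201623
regime bands: climb J<0.4905 | cruise [0.4905, 0.9810) | windmill J≥0.9810
J = 0.2016 → climb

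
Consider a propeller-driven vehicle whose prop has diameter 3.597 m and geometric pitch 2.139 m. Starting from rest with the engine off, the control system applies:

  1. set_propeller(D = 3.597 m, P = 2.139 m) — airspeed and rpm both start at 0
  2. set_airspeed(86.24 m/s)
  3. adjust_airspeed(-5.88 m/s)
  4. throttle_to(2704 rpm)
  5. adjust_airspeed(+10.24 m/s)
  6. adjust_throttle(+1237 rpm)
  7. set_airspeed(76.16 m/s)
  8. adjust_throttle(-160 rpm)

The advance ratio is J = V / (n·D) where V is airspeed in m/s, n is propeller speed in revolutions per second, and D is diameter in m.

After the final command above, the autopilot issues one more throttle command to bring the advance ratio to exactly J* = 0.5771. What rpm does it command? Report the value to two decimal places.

rpm = 2201.34

set_propeller: D = 3.597 m, P = 2.139 m (p = P/D = 0.594662); state ← (V=0, rpm=0)
set_airspeed(86.24): V ← 86.24 m/s
adjust_airspeed(-5.88): V ← 86.24 -5.88 = 80.36 m/s
throttle_to(2704): rpm ← 2704
adjust_airspeed(+10.24): V ← 80.36 +10.24 = 90.6 m/s
adjust_throttle(+1237): rpm ← 2704 +1237 = 3941
set_airspeed(76.16): V ← 76.16 m/s
adjust_throttle(-160): rpm ← 3941 -160 = 3781
final state: V = 76.16 m/s, rpm = 3781 → n = rpm/60 = 63.016667 rev/s
target J* = 0.5771; solve J* = V/(n·D) for n: n = V/(J*·D) = 76.16/(0.5771 × 3.597) = 36.688962 rev/s
rpm = 60·n = 2201.337712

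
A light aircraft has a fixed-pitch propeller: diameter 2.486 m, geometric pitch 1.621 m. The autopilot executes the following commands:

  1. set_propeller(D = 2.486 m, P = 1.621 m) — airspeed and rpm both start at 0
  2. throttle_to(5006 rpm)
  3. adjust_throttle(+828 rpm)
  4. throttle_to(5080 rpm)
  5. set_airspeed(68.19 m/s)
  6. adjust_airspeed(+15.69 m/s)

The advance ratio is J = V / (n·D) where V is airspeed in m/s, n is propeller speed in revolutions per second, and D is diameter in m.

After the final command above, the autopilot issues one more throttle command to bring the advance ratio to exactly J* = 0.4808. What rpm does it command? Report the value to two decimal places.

set_propeller: D = 2.486 m, P = 1.621 m (p = P/D = 0.652051); state ← (V=0, rpm=0)
throttle_to(5006): rpm ← 5006
adjust_throttle(+828): rpm ← 5006 +828 = 5834
throttle_to(5080): rpm ← 5080
set_airspeed(68.19): V ← 68.19 m/s
adjust_airspeed(+15.69): V ← 68.19 +15.69 = 83.88 m/s
final state: V = 83.88 m/s, rpm = 5080 → n = rpm/60 = 84.666667 rev/s
target J* = 0.4808; solve J* = V/(n·D) for n: n = V/(J*·D) = 83.88/(0.4808 × 2.486) = 70.176683 rev/s
rpm = 60·n = 4210.600996

rpm = 4210.60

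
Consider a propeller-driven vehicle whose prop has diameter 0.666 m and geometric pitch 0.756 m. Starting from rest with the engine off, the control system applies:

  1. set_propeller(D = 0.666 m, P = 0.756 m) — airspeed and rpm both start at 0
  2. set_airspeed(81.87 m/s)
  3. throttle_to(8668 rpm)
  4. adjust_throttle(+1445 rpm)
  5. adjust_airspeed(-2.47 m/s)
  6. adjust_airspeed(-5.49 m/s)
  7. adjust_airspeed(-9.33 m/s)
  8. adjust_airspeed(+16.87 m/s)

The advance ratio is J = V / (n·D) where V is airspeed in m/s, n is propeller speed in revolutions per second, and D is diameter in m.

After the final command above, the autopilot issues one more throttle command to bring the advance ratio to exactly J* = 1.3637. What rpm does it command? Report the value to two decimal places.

set_propeller: D = 0.666 m, P = 0.756 m (p = P/D = 1.135135); state ← (V=0, rpm=0)
set_airspeed(81.87): V ← 81.87 m/s
throttle_to(8668): rpm ← 8668
adjust_throttle(+1445): rpm ← 8668 +1445 = 10113
adjust_airspeed(-2.47): V ← 81.87 -2.47 = 79.4 m/s
adjust_airspeed(-5.49): V ← 79.4 -5.49 = 73.91 m/s
adjust_airspeed(-9.33): V ← 73.91 -9.33 = 64.58 m/s
adjust_airspeed(+16.87): V ← 64.58 +16.87 = 81.45 m/s
final state: V = 81.45 m/s, rpm = 10113 → n = rpm/60 = 168.550000 rev/s
target J* = 1.3637; solve J* = V/(n·D) for n: n = V/(J*·D) = 81.45/(1.3637 × 0.666) = 89.680500 rev/s
rpm = 60·n = 5380.829976

rpm = 5380.83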